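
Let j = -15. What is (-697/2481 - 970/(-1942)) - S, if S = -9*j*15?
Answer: -4877801777/2409051 ≈ -2024.8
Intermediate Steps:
S = 2025 (S = -9*(-15)*15 = 135*15 = 2025)
(-697/2481 - 970/(-1942)) - S = (-697/2481 - 970/(-1942)) - 1*2025 = (-697*1/2481 - 970*(-1/1942)) - 2025 = (-697/2481 + 485/971) - 2025 = 526498/2409051 - 2025 = -4877801777/2409051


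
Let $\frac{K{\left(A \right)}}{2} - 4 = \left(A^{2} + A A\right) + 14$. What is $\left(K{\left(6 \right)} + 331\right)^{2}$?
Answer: $261121$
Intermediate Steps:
$K{\left(A \right)} = 36 + 4 A^{2}$ ($K{\left(A \right)} = 8 + 2 \left(\left(A^{2} + A A\right) + 14\right) = 8 + 2 \left(\left(A^{2} + A^{2}\right) + 14\right) = 8 + 2 \left(2 A^{2} + 14\right) = 8 + 2 \left(14 + 2 A^{2}\right) = 8 + \left(28 + 4 A^{2}\right) = 36 + 4 A^{2}$)
$\left(K{\left(6 \right)} + 331\right)^{2} = \left(\left(36 + 4 \cdot 6^{2}\right) + 331\right)^{2} = \left(\left(36 + 4 \cdot 36\right) + 331\right)^{2} = \left(\left(36 + 144\right) + 331\right)^{2} = \left(180 + 331\right)^{2} = 511^{2} = 261121$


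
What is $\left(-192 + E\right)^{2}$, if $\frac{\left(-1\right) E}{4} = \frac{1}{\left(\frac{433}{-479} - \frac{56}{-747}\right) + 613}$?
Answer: $\frac{442211222562576424164}{11994930705719641} \approx 36867.0$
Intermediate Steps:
$E = - \frac{715626}{109521371}$ ($E = - \frac{4}{\left(\frac{433}{-479} - \frac{56}{-747}\right) + 613} = - \frac{4}{\left(433 \left(- \frac{1}{479}\right) - - \frac{56}{747}\right) + 613} = - \frac{4}{\left(- \frac{433}{479} + \frac{56}{747}\right) + 613} = - \frac{4}{- \frac{296627}{357813} + 613} = - \frac{4}{\frac{219042742}{357813}} = \left(-4\right) \frac{357813}{219042742} = - \frac{715626}{109521371} \approx -0.0065341$)
$\left(-192 + E\right)^{2} = \left(-192 - \frac{715626}{109521371}\right)^{2} = \left(- \frac{21028818858}{109521371}\right)^{2} = \frac{442211222562576424164}{11994930705719641}$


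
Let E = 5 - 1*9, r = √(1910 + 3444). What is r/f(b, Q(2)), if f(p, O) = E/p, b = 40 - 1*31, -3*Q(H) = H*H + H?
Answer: -9*√5354/4 ≈ -164.63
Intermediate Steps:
r = √5354 ≈ 73.171
E = -4 (E = 5 - 9 = -4)
Q(H) = -H/3 - H²/3 (Q(H) = -(H*H + H)/3 = -(H² + H)/3 = -(H + H²)/3 = -H/3 - H²/3)
b = 9 (b = 40 - 31 = 9)
f(p, O) = -4/p
r/f(b, Q(2)) = √5354/((-4/9)) = √5354/((-4*⅑)) = √5354/(-4/9) = √5354*(-9/4) = -9*√5354/4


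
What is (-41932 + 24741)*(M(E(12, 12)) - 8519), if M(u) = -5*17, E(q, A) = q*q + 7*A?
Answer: 147911364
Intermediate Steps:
E(q, A) = q² + 7*A
M(u) = -85
(-41932 + 24741)*(M(E(12, 12)) - 8519) = (-41932 + 24741)*(-85 - 8519) = -17191*(-8604) = 147911364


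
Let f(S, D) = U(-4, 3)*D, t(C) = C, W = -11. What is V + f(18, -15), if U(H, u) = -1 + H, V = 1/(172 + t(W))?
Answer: 12076/161 ≈ 75.006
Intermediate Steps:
V = 1/161 (V = 1/(172 - 11) = 1/161 ≈ 0.0062112)
f(S, D) = -5*D (f(S, D) = (-1 - 4)*D = -5*D)
V + f(18, -15) = 1/161 - 5*(-15) = 1/161 + 75 = 12076/161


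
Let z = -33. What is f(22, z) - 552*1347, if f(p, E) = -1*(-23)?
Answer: -743521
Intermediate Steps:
f(p, E) = 23
f(22, z) - 552*1347 = 23 - 552*1347 = 23 - 743544 = -743521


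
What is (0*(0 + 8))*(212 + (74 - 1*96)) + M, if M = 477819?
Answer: 477819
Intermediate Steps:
(0*(0 + 8))*(212 + (74 - 1*96)) + M = (0*(0 + 8))*(212 + (74 - 1*96)) + 477819 = (0*8)*(212 + (74 - 96)) + 477819 = 0*(212 - 22) + 477819 = 0*190 + 477819 = 0 + 477819 = 477819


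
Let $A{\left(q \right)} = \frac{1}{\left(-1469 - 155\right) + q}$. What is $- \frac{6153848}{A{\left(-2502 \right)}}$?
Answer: $25390776848$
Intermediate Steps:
$A{\left(q \right)} = \frac{1}{-1624 + q}$ ($A{\left(q \right)} = \frac{1}{\left(-1469 - 155\right) + q} = \frac{1}{-1624 + q}$)
$- \frac{6153848}{A{\left(-2502 \right)}} = - \frac{6153848}{\frac{1}{-1624 - 2502}} = - \frac{6153848}{\frac{1}{-4126}} = - \frac{6153848}{- \frac{1}{4126}} = \left(-6153848\right) \left(-4126\right) = 25390776848$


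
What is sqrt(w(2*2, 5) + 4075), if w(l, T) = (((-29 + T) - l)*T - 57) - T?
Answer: sqrt(3873) ≈ 62.233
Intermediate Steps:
w(l, T) = -57 - T + T*(-29 + T - l) (w(l, T) = ((-29 + T - l)*T - 57) - T = (T*(-29 + T - l) - 57) - T = (-57 + T*(-29 + T - l)) - T = -57 - T + T*(-29 + T - l))
sqrt(w(2*2, 5) + 4075) = sqrt((-57 + 5**2 - 30*5 - 1*5*2*2) + 4075) = sqrt((-57 + 25 - 150 - 1*5*4) + 4075) = sqrt((-57 + 25 - 150 - 20) + 4075) = sqrt(-202 + 4075) = sqrt(3873)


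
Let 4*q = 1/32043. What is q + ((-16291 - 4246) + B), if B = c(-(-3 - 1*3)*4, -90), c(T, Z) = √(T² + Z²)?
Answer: -2632268363/128172 + 6*√241 ≈ -20444.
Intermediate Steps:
B = 6*√241 (B = √((-(-3 - 1*3)*4)² + (-90)²) = √((-(-3 - 3)*4)² + 8100) = √((-1*(-6)*4)² + 8100) = √((6*4)² + 8100) = √(24² + 8100) = √(576 + 8100) = √8676 = 6*√241 ≈ 93.145)
q = 1/128172 (q = (¼)/32043 = (¼)*(1/32043) = 1/128172 ≈ 7.8020e-6)
q + ((-16291 - 4246) + B) = 1/128172 + ((-16291 - 4246) + 6*√241) = 1/128172 + (-20537 + 6*√241) = -2632268363/128172 + 6*√241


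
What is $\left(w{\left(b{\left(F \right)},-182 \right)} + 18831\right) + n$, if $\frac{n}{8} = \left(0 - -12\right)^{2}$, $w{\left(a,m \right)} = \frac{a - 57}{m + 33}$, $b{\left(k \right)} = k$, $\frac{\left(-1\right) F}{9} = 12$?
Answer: $\frac{2977632}{149} \approx 19984.0$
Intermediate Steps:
$F = -108$ ($F = \left(-9\right) 12 = -108$)
$w{\left(a,m \right)} = \frac{-57 + a}{33 + m}$
$n = 1152$ ($n = 8 \left(0 - -12\right)^{2} = 8 \left(0 + 12\right)^{2} = 8 \cdot 12^{2} = 8 \cdot 144 = 1152$)
$\left(w{\left(b{\left(F \right)},-182 \right)} + 18831\right) + n = \left(\frac{-57 - 108}{33 - 182} + 18831\right) + 1152 = \left(\frac{1}{-149} \left(-165\right) + 18831\right) + 1152 = \left(\left(- \frac{1}{149}\right) \left(-165\right) + 18831\right) + 1152 = \left(\frac{165}{149} + 18831\right) + 1152 = \frac{2805984}{149} + 1152 = \frac{2977632}{149}$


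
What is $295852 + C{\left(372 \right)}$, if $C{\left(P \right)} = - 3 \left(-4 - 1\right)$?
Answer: $295867$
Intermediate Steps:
$C{\left(P \right)} = 15$ ($C{\left(P \right)} = - 3 \left(-4 - 1\right) = \left(-3\right) \left(-5\right) = 15$)
$295852 + C{\left(372 \right)} = 295852 + 15 = 295867$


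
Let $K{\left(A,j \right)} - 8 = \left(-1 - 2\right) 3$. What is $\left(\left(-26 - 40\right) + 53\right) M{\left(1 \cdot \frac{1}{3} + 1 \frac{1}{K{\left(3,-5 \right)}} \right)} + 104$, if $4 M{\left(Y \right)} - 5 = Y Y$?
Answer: $\frac{3107}{36} \approx 86.306$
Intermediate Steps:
$K{\left(A,j \right)} = -1$ ($K{\left(A,j \right)} = 8 + \left(-1 - 2\right) 3 = 8 - 9 = -1$)
$M{\left(Y \right)} = \frac{5}{4} + \frac{Y^{2}}{4}$ ($M{\left(Y \right)} = \frac{5}{4} + \frac{Y Y}{4} = \frac{5}{4} + \frac{Y^{2}}{4}$)
$\left(\left(-26 - 40\right) + 53\right) M{\left(1 \cdot \frac{1}{3} + 1 \frac{1}{K{\left(3,-5 \right)}} \right)} + 104 = \left(\left(-26 - 40\right) + 53\right) \left(\frac{5}{4} + \frac{\left(1 \cdot \frac{1}{3} + 1 \frac{1}{-1}\right)^{2}}{4}\right) + 104 = \left(-66 + 53\right) \left(\frac{5}{4} + \frac{\left(1 \cdot \frac{1}{3} + 1 \left(-1\right)\right)^{2}}{4}\right) + 104 = - 13 \left(\frac{5}{4} + \frac{\left(\frac{1}{3} - 1\right)^{2}}{4}\right) + 104 = - 13 \left(\frac{5}{4} + \frac{\left(- \frac{2}{3}\right)^{2}}{4}\right) + 104 = - 13 \left(\frac{5}{4} + \frac{1}{4} \cdot \frac{4}{9}\right) + 104 = - 13 \left(\frac{5}{4} + \frac{1}{9}\right) + 104 = \left(-13\right) \frac{49}{36} + 104 = - \frac{637}{36} + 104 = \frac{3107}{36}$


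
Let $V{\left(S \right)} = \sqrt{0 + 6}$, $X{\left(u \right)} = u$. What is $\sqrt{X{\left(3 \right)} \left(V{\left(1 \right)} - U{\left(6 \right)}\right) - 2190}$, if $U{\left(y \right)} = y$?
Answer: $\sqrt{-2208 + 3 \sqrt{6}} \approx 46.911 i$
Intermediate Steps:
$V{\left(S \right)} = \sqrt{6}$
$\sqrt{X{\left(3 \right)} \left(V{\left(1 \right)} - U{\left(6 \right)}\right) - 2190} = \sqrt{3 \left(\sqrt{6} - 6\right) - 2190} = \sqrt{3 \left(-6 + \sqrt{6}\right) - 2190} = \sqrt{\left(-18 + 3 \sqrt{6}\right) - 2190} = \sqrt{-2208 + 3 \sqrt{6}}$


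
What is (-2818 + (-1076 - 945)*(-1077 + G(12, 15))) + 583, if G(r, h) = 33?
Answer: 2107689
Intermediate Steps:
(-2818 + (-1076 - 945)*(-1077 + G(12, 15))) + 583 = (-2818 + (-1076 - 945)*(-1077 + 33)) + 583 = (-2818 - 2021*(-1044)) + 583 = (-2818 + 2109924) + 583 = 2107106 + 583 = 2107689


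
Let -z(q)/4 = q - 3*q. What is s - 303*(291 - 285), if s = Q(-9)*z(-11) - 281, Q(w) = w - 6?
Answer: -779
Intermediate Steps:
Q(w) = -6 + w
z(q) = 8*q (z(q) = -4*(q - 3*q) = -(-8)*q = 8*q)
s = 1039 (s = (-6 - 9)*(8*(-11)) - 281 = -15*(-88) - 281 = 1320 - 281 = 1039)
s - 303*(291 - 285) = 1039 - 303*(291 - 285) = 1039 - 303*6 = 1039 - 1818 = -779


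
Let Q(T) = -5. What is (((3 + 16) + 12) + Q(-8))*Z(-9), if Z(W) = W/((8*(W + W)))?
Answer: 13/8 ≈ 1.6250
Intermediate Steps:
Z(W) = 1/16 (Z(W) = W/((8*(2*W))) = W/((16*W)) = W*(1/(16*W)) = 1/16)
(((3 + 16) + 12) + Q(-8))*Z(-9) = (((3 + 16) + 12) - 5)*(1/16) = ((19 + 12) - 5)*(1/16) = (31 - 5)*(1/16) = 26*(1/16) = 13/8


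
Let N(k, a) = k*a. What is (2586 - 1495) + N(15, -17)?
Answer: 836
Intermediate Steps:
N(k, a) = a*k
(2586 - 1495) + N(15, -17) = (2586 - 1495) - 17*15 = 1091 - 255 = 836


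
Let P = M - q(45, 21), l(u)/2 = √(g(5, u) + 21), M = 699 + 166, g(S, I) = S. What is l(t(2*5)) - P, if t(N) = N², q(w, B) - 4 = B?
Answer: -840 + 2*√26 ≈ -829.80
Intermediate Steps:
q(w, B) = 4 + B
M = 865
l(u) = 2*√26 (l(u) = 2*√(5 + 21) = 2*√26)
P = 840 (P = 865 - (4 + 21) = 865 - 1*25 = 865 - 25 = 840)
l(t(2*5)) - P = 2*√26 - 1*840 = 2*√26 - 840 = -840 + 2*√26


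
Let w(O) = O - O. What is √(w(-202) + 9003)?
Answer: √9003 ≈ 94.884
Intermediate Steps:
w(O) = 0
√(w(-202) + 9003) = √(0 + 9003) = √9003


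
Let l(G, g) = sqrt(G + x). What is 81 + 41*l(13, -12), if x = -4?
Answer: 204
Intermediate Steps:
l(G, g) = sqrt(-4 + G) (l(G, g) = sqrt(G - 4) = sqrt(-4 + G))
81 + 41*l(13, -12) = 81 + 41*sqrt(-4 + 13) = 81 + 41*sqrt(9) = 81 + 41*3 = 81 + 123 = 204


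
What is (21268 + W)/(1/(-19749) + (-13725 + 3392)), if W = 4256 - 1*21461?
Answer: -80240187/204066418 ≈ -0.39321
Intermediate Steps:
W = -17205 (W = 4256 - 21461 = -17205)
(21268 + W)/(1/(-19749) + (-13725 + 3392)) = (21268 - 17205)/(1/(-19749) + (-13725 + 3392)) = 4063/(-1/19749 - 10333) = 4063/(-204066418/19749) = 4063*(-19749/204066418) = -80240187/204066418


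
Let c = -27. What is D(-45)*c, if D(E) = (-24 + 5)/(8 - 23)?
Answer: -171/5 ≈ -34.200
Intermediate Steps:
D(E) = 19/15 (D(E) = -19/(-15) = -19*(-1/15) = 19/15)
D(-45)*c = (19/15)*(-27) = -171/5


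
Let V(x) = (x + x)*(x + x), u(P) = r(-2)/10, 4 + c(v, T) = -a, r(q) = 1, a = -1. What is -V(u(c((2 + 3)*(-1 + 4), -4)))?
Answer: -1/25 ≈ -0.040000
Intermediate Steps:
c(v, T) = -3 (c(v, T) = -4 - 1*(-1) = -4 + 1 = -3)
u(P) = ⅒ (u(P) = 1/10 = 1*(⅒) = ⅒)
V(x) = 4*x² (V(x) = (2*x)*(2*x) = 4*x²)
-V(u(c((2 + 3)*(-1 + 4), -4))) = -4*(⅒)² = -4/100 = -1*1/25 = -1/25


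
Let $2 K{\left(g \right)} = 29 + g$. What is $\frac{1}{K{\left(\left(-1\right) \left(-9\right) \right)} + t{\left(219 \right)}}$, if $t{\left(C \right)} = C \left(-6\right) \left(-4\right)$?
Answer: $\frac{1}{5275} \approx 0.00018957$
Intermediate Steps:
$t{\left(C \right)} = 24 C$ ($t{\left(C \right)} = - 6 C \left(-4\right) = 24 C$)
$K{\left(g \right)} = \frac{29}{2} + \frac{g}{2}$ ($K{\left(g \right)} = \frac{29 + g}{2} = \frac{29}{2} + \frac{g}{2}$)
$\frac{1}{K{\left(\left(-1\right) \left(-9\right) \right)} + t{\left(219 \right)}} = \frac{1}{\left(\frac{29}{2} + \frac{\left(-1\right) \left(-9\right)}{2}\right) + 24 \cdot 219} = \frac{1}{\left(\frac{29}{2} + \frac{1}{2} \cdot 9\right) + 5256} = \frac{1}{\left(\frac{29}{2} + \frac{9}{2}\right) + 5256} = \frac{1}{19 + 5256} = \frac{1}{5275}$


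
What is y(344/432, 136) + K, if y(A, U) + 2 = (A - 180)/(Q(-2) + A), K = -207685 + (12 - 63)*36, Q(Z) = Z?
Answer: -13609318/65 ≈ -2.0937e+5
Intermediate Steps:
K = -209521 (K = -207685 - 51*36 = -207685 - 1836 = -209521)
y(A, U) = -2 + (-180 + A)/(-2 + A) (y(A, U) = -2 + (A - 180)/(-2 + A) = -2 + (-180 + A)/(-2 + A))
y(344/432, 136) + K = (-176 - 344/432)/(-2 + 344/432) - 209521 = (-176 - 344/432)/(-2 + 344*(1/432)) - 209521 = (-176 - 1*43/54)/(-2 + 43/54) - 209521 = (-176 - 43/54)/(-65/54) - 209521 = -54/65*(-9547/54) - 209521 = 9547/65 - 209521 = -13609318/65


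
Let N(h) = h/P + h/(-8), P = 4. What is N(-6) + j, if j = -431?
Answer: -1727/4 ≈ -431.75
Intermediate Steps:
N(h) = h/8 (N(h) = h/4 + h/(-8) = h*(¼) + h*(-⅛) = h/4 - h/8 = h/8)
N(-6) + j = (⅛)*(-6) - 431 = -¾ - 431 = -1727/4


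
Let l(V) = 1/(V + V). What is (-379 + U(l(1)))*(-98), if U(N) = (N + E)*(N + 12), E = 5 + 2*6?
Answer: 31409/2 ≈ 15705.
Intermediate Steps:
l(V) = 1/(2*V)
E = 17 (E = 5 + 12 = 17)
U(N) = (12 + N)*(17 + N) (U(N) = (N + 17)*(N + 12) = (17 + N)*(12 + N) = (12 + N)*(17 + N))
(-379 + U(l(1)))*(-98) = (-379 + (204 + ((½)/1)² + 29*((½)/1)))*(-98) = (-379 + (204 + ((½)*1)² + 29*((½)*1)))*(-98) = (-379 + (204 + (½)² + 29*(½)))*(-98) = (-379 + (204 + ¼ + 29/2))*(-98) = (-379 + 875/4)*(-98) = -641/4*(-98) = 31409/2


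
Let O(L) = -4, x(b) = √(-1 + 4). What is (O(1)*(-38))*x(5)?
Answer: 152*√3 ≈ 263.27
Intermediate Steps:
x(b) = √3
(O(1)*(-38))*x(5) = (-4*(-38))*√3 = 152*√3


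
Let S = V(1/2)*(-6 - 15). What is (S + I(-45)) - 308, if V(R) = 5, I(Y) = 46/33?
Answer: -13583/33 ≈ -411.61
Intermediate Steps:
I(Y) = 46/33 (I(Y) = 46*(1/33) = 46/33)
S = -105 (S = 5*(-6 - 15) = 5*(-21) = -105)
(S + I(-45)) - 308 = (-105 + 46/33) - 308 = -3419/33 - 308 = -13583/33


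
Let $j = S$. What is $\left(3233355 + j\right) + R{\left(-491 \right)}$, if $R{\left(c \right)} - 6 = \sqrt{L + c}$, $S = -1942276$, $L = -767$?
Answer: $1291085 + i \sqrt{1258} \approx 1.2911 \cdot 10^{6} + 35.468 i$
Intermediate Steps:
$j = -1942276$
$R{\left(c \right)} = 6 + \sqrt{-767 + c}$
$\left(3233355 + j\right) + R{\left(-491 \right)} = \left(3233355 - 1942276\right) + \left(6 + \sqrt{-767 - 491}\right) = 1291079 + \left(6 + \sqrt{-1258}\right) = 1291079 + \left(6 + i \sqrt{1258}\right) = 1291085 + i \sqrt{1258}$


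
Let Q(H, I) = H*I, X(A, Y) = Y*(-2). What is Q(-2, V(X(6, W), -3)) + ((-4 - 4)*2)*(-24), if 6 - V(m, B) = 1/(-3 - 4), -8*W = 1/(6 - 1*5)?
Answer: 2602/7 ≈ 371.71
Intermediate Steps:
W = -⅛ (W = -1/(8*(6 - 1*5)) = -1/(8*(6 - 5)) = -⅛/1 = -⅛*1 = -⅛ ≈ -0.12500)
X(A, Y) = -2*Y
V(m, B) = 43/7 (V(m, B) = 6 - 1/(-3 - 4) = 6 - 1/(-7) = 6 - 1*(-⅐) = 6 + ⅐ = 43/7)
Q(-2, V(X(6, W), -3)) + ((-4 - 4)*2)*(-24) = -2*43/7 + ((-4 - 4)*2)*(-24) = -86/7 - 8*2*(-24) = -86/7 - 16*(-24) = -86/7 + 384 = 2602/7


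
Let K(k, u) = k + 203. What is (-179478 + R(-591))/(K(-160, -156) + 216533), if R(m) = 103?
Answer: -179375/216576 ≈ -0.82823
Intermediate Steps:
K(k, u) = 203 + k
(-179478 + R(-591))/(K(-160, -156) + 216533) = (-179478 + 103)/((203 - 160) + 216533) = -179375/(43 + 216533) = -179375/216576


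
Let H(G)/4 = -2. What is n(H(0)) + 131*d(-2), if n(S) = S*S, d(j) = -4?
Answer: -460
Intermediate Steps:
H(G) = -8 (H(G) = 4*(-2) = -8)
n(S) = S²
n(H(0)) + 131*d(-2) = (-8)² + 131*(-4) = 64 - 524 = -460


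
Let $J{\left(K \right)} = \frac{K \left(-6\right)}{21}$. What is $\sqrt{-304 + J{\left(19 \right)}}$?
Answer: $\frac{19 i \sqrt{42}}{7} \approx 17.591 i$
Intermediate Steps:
$J{\left(K \right)} = - \frac{2 K}{7}$ ($J{\left(K \right)} = - 6 K \frac{1}{21} = - \frac{2 K}{7}$)
$\sqrt{-304 + J{\left(19 \right)}} = \sqrt{-304 - \frac{38}{7}} = \sqrt{- \frac{2166}{7}} = \frac{19 i \sqrt{42}}{7}$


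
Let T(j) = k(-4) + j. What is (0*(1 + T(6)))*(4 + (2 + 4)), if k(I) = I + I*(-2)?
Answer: 0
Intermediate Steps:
k(I) = -I (k(I) = I - 2*I = -I)
T(j) = 4 + j (T(j) = -1*(-4) + j = 4 + j)
(0*(1 + T(6)))*(4 + (2 + 4)) = (0*(1 + (4 + 6)))*(4 + (2 + 4)) = (0*(1 + 10))*(4 + 6) = (0*11)*10 = 0*10 = 0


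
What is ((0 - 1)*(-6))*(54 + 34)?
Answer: 528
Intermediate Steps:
((0 - 1)*(-6))*(54 + 34) = -1*(-6)*88 = 6*88 = 528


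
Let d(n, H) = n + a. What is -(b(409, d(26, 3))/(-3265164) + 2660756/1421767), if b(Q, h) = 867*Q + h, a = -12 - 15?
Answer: -4091821641125/2321151212394 ≈ -1.7628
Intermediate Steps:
a = -27
d(n, H) = -27 + n (d(n, H) = n - 27 = -27 + n)
b(Q, h) = h + 867*Q
-(b(409, d(26, 3))/(-3265164) + 2660756/1421767) = -(((-27 + 26) + 867*409)/(-3265164) + 2660756/1421767) = -((-1 + 354603)*(-1/3265164) + 2660756*(1/1421767)) = -(354602*(-1/3265164) + 2660756/1421767) = -(-177301/1632582 + 2660756/1421767) = -1*4091821641125/2321151212394 = -4091821641125/2321151212394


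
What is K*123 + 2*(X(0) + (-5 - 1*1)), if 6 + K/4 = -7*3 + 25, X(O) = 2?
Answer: -992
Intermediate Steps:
K = -8 (K = -24 + 4*(-7*3 + 25) = -24 + 4*(-21 + 25) = -24 + 4*4 = -24 + 16 = -8)
K*123 + 2*(X(0) + (-5 - 1*1)) = -8*123 + 2*(2 + (-5 - 1*1)) = -984 + 2*(2 + (-5 - 1)) = -984 + 2*(2 - 6) = -984 + 2*(-4) = -984 - 8 = -992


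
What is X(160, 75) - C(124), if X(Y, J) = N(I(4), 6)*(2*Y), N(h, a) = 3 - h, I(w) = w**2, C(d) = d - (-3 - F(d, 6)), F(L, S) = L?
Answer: -4411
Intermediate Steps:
C(d) = 3 + 2*d (C(d) = d - (-3 - d) = d + (3 + d) = 3 + 2*d)
X(Y, J) = -26*Y (X(Y, J) = (3 - 1*4**2)*(2*Y) = (3 - 1*16)*(2*Y) = (3 - 16)*(2*Y) = -26*Y)
X(160, 75) - C(124) = -26*160 - (3 + 2*124) = -4160 - (3 + 248) = -4160 - 1*251 = -4160 - 251 = -4411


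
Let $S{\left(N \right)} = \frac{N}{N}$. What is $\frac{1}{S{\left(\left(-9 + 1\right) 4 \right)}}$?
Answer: $1$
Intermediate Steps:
$S{\left(N \right)} = 1$
$\frac{1}{S{\left(\left(-9 + 1\right) 4 \right)}} = 1^{-1} = 1$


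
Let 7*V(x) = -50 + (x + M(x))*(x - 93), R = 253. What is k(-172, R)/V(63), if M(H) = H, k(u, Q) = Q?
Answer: -1771/3830 ≈ -0.46240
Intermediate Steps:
V(x) = -50/7 + 2*x*(-93 + x)/7 (V(x) = (-50 + (x + x)*(x - 93))/7 = (-50 + (2*x)*(-93 + x))/7 = (-50 + 2*x*(-93 + x))/7 = -50/7 + 2*x*(-93 + x)/7)
k(-172, R)/V(63) = 253/(-50/7 - 186/7*63 + (2/7)*63**2) = 253/(-50/7 - 1674 + (2/7)*3969) = 253/(-50/7 - 1674 + 1134) = 253/(-3830/7) = 253*(-7/3830) = -1771/3830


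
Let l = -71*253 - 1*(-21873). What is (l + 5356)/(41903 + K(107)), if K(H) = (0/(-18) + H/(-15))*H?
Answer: 69495/308548 ≈ 0.22523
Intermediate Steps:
l = 3910 (l = -17963 + 21873 = 3910)
K(H) = -H²/15 (K(H) = (0*(-1/18) + H*(-1/15))*H = (0 - H/15)*H = (-H/15)*H = -H²/15)
(l + 5356)/(41903 + K(107)) = (3910 + 5356)/(41903 - 1/15*107²) = 9266/(41903 - 1/15*11449) = 9266/(41903 - 11449/15) = 9266/(617096/15) = 9266*(15/617096) = 69495/308548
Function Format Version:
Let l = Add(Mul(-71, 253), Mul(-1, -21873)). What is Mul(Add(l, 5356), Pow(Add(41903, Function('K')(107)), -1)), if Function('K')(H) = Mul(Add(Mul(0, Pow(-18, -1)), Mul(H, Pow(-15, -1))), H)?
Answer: Rational(69495, 308548) ≈ 0.22523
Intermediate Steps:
l = 3910 (l = Add(-17963, 21873) = 3910)
Function('K')(H) = Mul(Rational(-1, 15), Pow(H, 2)) (Function('K')(H) = Mul(Add(Mul(0, Rational(-1, 18)), Mul(H, Rational(-1, 15))), H) = Mul(Add(0, Mul(Rational(-1, 15), H)), H) = Mul(Mul(Rational(-1, 15), H), H) = Mul(Rational(-1, 15), Pow(H, 2)))
Mul(Add(l, 5356), Pow(Add(41903, Function('K')(107)), -1)) = Mul(Add(3910, 5356), Pow(Add(41903, Mul(Rational(-1, 15), Pow(107, 2))), -1)) = Mul(9266, Pow(Add(41903, Mul(Rational(-1, 15), 11449)), -1)) = Mul(9266, Pow(Add(41903, Rational(-11449, 15)), -1)) = Mul(9266, Pow(Rational(617096, 15), -1)) = Mul(9266, Rational(15, 617096)) = Rational(69495, 308548)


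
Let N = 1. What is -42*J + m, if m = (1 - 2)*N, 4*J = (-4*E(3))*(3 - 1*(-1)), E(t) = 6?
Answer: 1007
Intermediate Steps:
J = -24 (J = ((-4*6)*(3 - 1*(-1)))/4 = (-24*(3 + 1))/4 = (-24*4)/4 = (¼)*(-96) = -24)
m = -1 (m = (1 - 2)*1 = -1*1 = -1)
-42*J + m = -42*(-24) - 1 = 1008 - 1 = 1007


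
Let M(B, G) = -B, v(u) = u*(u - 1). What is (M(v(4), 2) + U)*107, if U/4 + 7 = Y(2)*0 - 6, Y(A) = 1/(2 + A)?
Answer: -6848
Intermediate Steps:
v(u) = u*(-1 + u)
U = -52 (U = -28 + 4*(0/(2 + 2) - 6) = -28 + 4*(0/4 - 6) = -28 + 4*((¼)*0 - 6) = -28 + 4*(0 - 6) = -28 + 4*(-6) = -28 - 24 = -52)
(M(v(4), 2) + U)*107 = (-4*(-1 + 4) - 52)*107 = (-4*3 - 52)*107 = (-1*12 - 52)*107 = (-12 - 52)*107 = -64*107 = -6848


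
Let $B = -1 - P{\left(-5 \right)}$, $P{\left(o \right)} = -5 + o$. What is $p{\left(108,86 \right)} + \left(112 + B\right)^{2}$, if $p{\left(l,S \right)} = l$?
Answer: $14749$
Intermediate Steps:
$B = 9$ ($B = -1 - \left(-5 - 5\right) = -1 - -10 = -1 + 10 = 9$)
$p{\left(108,86 \right)} + \left(112 + B\right)^{2} = 108 + \left(112 + 9\right)^{2} = 108 + 121^{2} = 108 + 14641 = 14749$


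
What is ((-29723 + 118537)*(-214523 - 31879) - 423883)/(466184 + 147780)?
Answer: -21884371111/613964 ≈ -35644.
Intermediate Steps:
((-29723 + 118537)*(-214523 - 31879) - 423883)/(466184 + 147780) = (88814*(-246402) - 423883)/613964 = (-21883947228 - 423883)*(1/613964) = -21884371111*1/613964 = -21884371111/613964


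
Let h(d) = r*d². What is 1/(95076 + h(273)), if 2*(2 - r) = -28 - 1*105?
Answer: 2/10400625 ≈ 1.9230e-7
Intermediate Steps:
r = 137/2 (r = 2 - (-28 - 1*105)/2 = 2 - (-28 - 105)/2 = 2 - ½*(-133) = 2 + 133/2 = 137/2 ≈ 68.500)
h(d) = 137*d²/2
1/(95076 + h(273)) = 1/(95076 + (137/2)*273²) = 1/(95076 + (137/2)*74529) = 1/(95076 + 10210473/2) = 1/(10400625/2) = 2/10400625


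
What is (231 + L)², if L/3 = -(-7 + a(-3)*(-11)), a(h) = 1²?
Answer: 81225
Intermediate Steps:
a(h) = 1
L = 54 (L = 3*(-(-7 + 1*(-11))) = 3*(-(-7 - 11)) = 3*(-1*(-18)) = 3*18 = 54)
(231 + L)² = (231 + 54)² = 285² = 81225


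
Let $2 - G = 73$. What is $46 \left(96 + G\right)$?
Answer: $1150$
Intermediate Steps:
$G = -71$ ($G = 2 - 73 = -71$)
$46 \left(96 + G\right) = 46 \left(96 - 71\right) = 46 \cdot 25 = 1150$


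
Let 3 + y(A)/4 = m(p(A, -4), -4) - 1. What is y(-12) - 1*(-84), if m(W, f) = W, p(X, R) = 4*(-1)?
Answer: 52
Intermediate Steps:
p(X, R) = -4
y(A) = -32 (y(A) = -12 + 4*(-4 - 1) = -12 + 4*(-5) = -12 - 20 = -32)
y(-12) - 1*(-84) = -32 - 1*(-84) = -32 + 84 = 52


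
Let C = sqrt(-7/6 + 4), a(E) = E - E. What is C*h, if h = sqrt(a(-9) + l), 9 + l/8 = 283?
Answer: 2*sqrt(13974)/3 ≈ 78.808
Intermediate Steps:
l = 2192 (l = -72 + 8*283 = -72 + 2264 = 2192)
a(E) = 0
C = sqrt(102)/6 (C = sqrt(-7*1/6 + 4) = sqrt(-7/6 + 4) = sqrt(17/6) = sqrt(102)/6 ≈ 1.6833)
h = 4*sqrt(137) (h = sqrt(0 + 2192) = sqrt(2192) = 4*sqrt(137) ≈ 46.819)
C*h = (sqrt(102)/6)*(4*sqrt(137)) = 2*sqrt(13974)/3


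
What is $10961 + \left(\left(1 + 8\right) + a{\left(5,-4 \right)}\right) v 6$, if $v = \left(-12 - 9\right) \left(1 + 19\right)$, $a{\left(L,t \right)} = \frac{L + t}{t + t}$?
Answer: $-11404$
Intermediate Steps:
$a{\left(L,t \right)} = \frac{L + t}{2 t}$
$v = -420$ ($v = \left(-21\right) 20 = -420$)
$10961 + \left(\left(1 + 8\right) + a{\left(5,-4 \right)}\right) v 6 = 10961 + \left(\left(1 + 8\right) + \frac{5 - 4}{2 \left(-4\right)}\right) \left(-420\right) 6 = 10961 + \left(9 + \frac{1}{2} \left(- \frac{1}{4}\right) 1\right) \left(-420\right) 6 = 10961 + \left(9 - \frac{1}{8}\right) \left(-420\right) 6 = 10961 + \frac{71}{8} \left(-420\right) 6 = 10961 - 22365 = -11404$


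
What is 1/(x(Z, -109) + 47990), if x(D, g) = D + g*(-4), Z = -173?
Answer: 1/48253 ≈ 2.0724e-5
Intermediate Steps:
x(D, g) = D - 4*g
1/(x(Z, -109) + 47990) = 1/((-173 - 4*(-109)) + 47990) = 1/((-173 + 436) + 47990) = 1/(263 + 47990) = 1/48253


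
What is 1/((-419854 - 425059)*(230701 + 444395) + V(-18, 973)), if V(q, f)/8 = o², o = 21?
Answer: -1/570397383120 ≈ -1.7532e-12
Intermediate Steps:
V(q, f) = 3528 (V(q, f) = 8*21² = 8*441 = 3528)
1/((-419854 - 425059)*(230701 + 444395) + V(-18, 973)) = 1/((-419854 - 425059)*(230701 + 444395) + 3528) = 1/(-844913*675096 + 3528) = 1/(-570397386648 + 3528) = 1/(-570397383120) = -1/570397383120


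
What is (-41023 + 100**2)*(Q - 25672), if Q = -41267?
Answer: 2076648597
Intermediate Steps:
(-41023 + 100**2)*(Q - 25672) = (-41023 + 100**2)*(-41267 - 25672) = (-41023 + 10000)*(-66939) = -31023*(-66939) = 2076648597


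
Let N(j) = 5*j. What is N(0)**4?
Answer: 0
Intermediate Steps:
N(0)**4 = (5*0)**4 = 0**4 = 0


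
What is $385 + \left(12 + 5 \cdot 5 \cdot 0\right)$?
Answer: $397$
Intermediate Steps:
$385 + \left(12 + 5 \cdot 5 \cdot 0\right) = 385 + \left(12 + 5 \cdot 0\right) = 385 + \left(12 + 0\right) = 385 + 12 = 397$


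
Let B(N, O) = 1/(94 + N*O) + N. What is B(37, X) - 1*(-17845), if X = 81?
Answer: 55273263/3091 ≈ 17882.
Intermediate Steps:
B(N, O) = N + 1/(94 + N*O)
B(37, X) - 1*(-17845) = (1 + 94*37 + 81*37²)/(94 + 37*81) - 1*(-17845) = (1 + 3478 + 81*1369)/(94 + 2997) + 17845 = (1 + 3478 + 110889)/3091 + 17845 = (1/3091)*114368 + 17845 = 114368/3091 + 17845 = 55273263/3091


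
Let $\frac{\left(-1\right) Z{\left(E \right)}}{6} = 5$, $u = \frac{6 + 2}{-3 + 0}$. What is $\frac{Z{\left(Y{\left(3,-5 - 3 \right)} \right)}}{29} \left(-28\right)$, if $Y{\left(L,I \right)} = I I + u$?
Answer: $\frac{840}{29} \approx 28.966$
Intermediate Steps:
$u = - \frac{8}{3}$ ($u = \frac{8}{-3} = 8 \left(- \frac{1}{3}\right) = - \frac{8}{3} \approx -2.6667$)
$Y{\left(L,I \right)} = - \frac{8}{3} + I^{2}$ ($Y{\left(L,I \right)} = I I - \frac{8}{3} = I^{2} - \frac{8}{3} = - \frac{8}{3} + I^{2}$)
$Z{\left(E \right)} = -30$ ($Z{\left(E \right)} = \left(-6\right) 5 = -30$)
$\frac{Z{\left(Y{\left(3,-5 - 3 \right)} \right)}}{29} \left(-28\right) = \frac{1}{29} \left(-30\right) \left(-28\right) = \left(- \frac{30}{29}\right) \left(-28\right) = \frac{840}{29}$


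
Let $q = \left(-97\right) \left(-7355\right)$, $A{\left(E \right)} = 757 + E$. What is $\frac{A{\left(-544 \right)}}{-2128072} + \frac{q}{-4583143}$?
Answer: $- \frac{1519217256779}{9753258290296} \approx -0.15577$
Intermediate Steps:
$q = 713435$
$\frac{A{\left(-544 \right)}}{-2128072} + \frac{q}{-4583143} = \frac{757 - 544}{-2128072} + \frac{713435}{-4583143} = 213 \left(- \frac{1}{2128072}\right) + 713435 \left(- \frac{1}{4583143}\right) = - \frac{213}{2128072} - \frac{713435}{4583143} = - \frac{1519217256779}{9753258290296}$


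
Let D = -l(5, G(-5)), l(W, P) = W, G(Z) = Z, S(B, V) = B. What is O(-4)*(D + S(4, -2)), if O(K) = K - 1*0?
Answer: 4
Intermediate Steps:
O(K) = K (O(K) = K + 0 = K)
D = -5 (D = -1*5 = -5)
O(-4)*(D + S(4, -2)) = -4*(-5 + 4) = -4*(-1) = 4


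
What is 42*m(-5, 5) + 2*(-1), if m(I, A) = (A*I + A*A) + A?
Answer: 208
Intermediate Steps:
m(I, A) = A + A² + A*I (m(I, A) = (A*I + A²) + A = (A² + A*I) + A = A + A² + A*I)
42*m(-5, 5) + 2*(-1) = 42*(5*(1 + 5 - 5)) + 2*(-1) = 42*(5*1) - 2 = 42*5 - 2 = 210 - 2 = 208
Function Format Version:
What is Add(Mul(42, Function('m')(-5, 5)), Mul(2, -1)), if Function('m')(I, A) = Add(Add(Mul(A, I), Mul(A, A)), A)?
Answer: 208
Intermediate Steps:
Function('m')(I, A) = Add(A, Pow(A, 2), Mul(A, I)) (Function('m')(I, A) = Add(Add(Mul(A, I), Pow(A, 2)), A) = Add(Add(Pow(A, 2), Mul(A, I)), A) = Add(A, Pow(A, 2), Mul(A, I)))
Add(Mul(42, Function('m')(-5, 5)), Mul(2, -1)) = Add(Mul(42, Mul(5, Add(1, 5, -5))), Mul(2, -1)) = Add(Mul(42, Mul(5, 1)), -2) = Add(Mul(42, 5), -2) = Add(210, -2) = 208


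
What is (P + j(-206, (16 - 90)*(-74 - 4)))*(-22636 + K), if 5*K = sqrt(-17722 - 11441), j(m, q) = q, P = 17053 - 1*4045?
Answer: -425104080 + 3756*I*sqrt(29163) ≈ -4.251e+8 + 6.4142e+5*I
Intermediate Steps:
P = 13008 (P = 17053 - 4045 = 13008)
K = I*sqrt(29163)/5 (K = sqrt(-17722 - 11441)/5 = sqrt(-29163)/5 = (I*sqrt(29163))/5 = I*sqrt(29163)/5 ≈ 34.154*I)
(P + j(-206, (16 - 90)*(-74 - 4)))*(-22636 + K) = (13008 + (16 - 90)*(-74 - 4))*(-22636 + I*sqrt(29163)/5) = (13008 - 74*(-78))*(-22636 + I*sqrt(29163)/5) = (13008 + 5772)*(-22636 + I*sqrt(29163)/5) = 18780*(-22636 + I*sqrt(29163)/5) = -425104080 + 3756*I*sqrt(29163)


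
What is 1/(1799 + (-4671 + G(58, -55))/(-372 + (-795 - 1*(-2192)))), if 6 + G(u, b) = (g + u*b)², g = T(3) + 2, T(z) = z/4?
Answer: 16400/191965769 ≈ 8.5432e-5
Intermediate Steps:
T(z) = z/4 (T(z) = z*(¼) = z/4)
g = 11/4 (g = (¼)*3 + 2 = ¾ + 2 = 11/4 ≈ 2.7500)
G(u, b) = -6 + (11/4 + b*u)² (G(u, b) = -6 + (11/4 + u*b)² = -6 + (11/4 + b*u)²)
1/(1799 + (-4671 + G(58, -55))/(-372 + (-795 - 1*(-2192)))) = 1/(1799 + (-4671 + (-6 + (11 + 4*(-55)*58)²/16))/(-372 + (-795 - 1*(-2192)))) = 1/(1799 + (-4671 + (-6 + (11 - 12760)²/16))/(-372 + (-795 + 2192))) = 1/(1799 + (-4671 + (-6 + (1/16)*(-12749)²))/(-372 + 1397)) = 1/(1799 + (-4671 + (-6 + (1/16)*162537001))/1025) = 1/(1799 + (-4671 + (-6 + 162537001/16))*(1/1025)) = 1/(1799 + (-4671 + 162536905/16)*(1/1025)) = 1/(1799 + (162462169/16)*(1/1025)) = 1/(1799 + 162462169/16400) = 1/(191965769/16400) = 16400/191965769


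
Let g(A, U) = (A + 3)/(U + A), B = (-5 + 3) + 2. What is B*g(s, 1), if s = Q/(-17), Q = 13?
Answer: 0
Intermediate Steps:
B = 0 (B = -2 + 2 = 0)
s = -13/17 (s = 13/(-17) = 13*(-1/17) = -13/17 ≈ -0.76471)
g(A, U) = (3 + A)/(A + U)
B*g(s, 1) = 0*((3 - 13/17)/(-13/17 + 1)) = 0*((38/17)/(4/17)) = 0*((17/4)*(38/17)) = 0*(19/2) = 0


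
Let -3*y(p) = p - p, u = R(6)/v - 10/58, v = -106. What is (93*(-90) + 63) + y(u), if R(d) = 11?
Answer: -8307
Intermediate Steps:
u = -849/3074 (u = 11/(-106) - 10/58 = 11*(-1/106) - 10*1/58 = -11/106 - 5/29 = -849/3074 ≈ -0.27619)
y(p) = 0 (y(p) = -(p - p)/3 = -⅓*0 = 0)
(93*(-90) + 63) + y(u) = (93*(-90) + 63) + 0 = (-8370 + 63) + 0 = -8307 + 0 = -8307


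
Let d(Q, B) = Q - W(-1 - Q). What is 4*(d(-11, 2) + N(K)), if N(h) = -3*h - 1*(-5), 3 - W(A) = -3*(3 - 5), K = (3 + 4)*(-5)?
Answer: 408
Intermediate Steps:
K = -35 (K = 7*(-5) = -35)
W(A) = -3 (W(A) = 3 - (-3)*(3 - 5) = 3 - (-3)*(-2) = 3 - 1*6 = 3 - 6 = -3)
N(h) = 5 - 3*h (N(h) = -3*h + 5 = 5 - 3*h)
d(Q, B) = 3 + Q (d(Q, B) = Q - 1*(-3) = Q + 3 = 3 + Q)
4*(d(-11, 2) + N(K)) = 4*((3 - 11) + (5 - 3*(-35))) = 4*(-8 + (5 + 105)) = 4*(-8 + 110) = 4*102 = 408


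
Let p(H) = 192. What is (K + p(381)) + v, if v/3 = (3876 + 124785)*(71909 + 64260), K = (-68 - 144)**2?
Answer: 52558964263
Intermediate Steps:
K = 44944 (K = (-212)**2 = 44944)
v = 52558919127 (v = 3*((3876 + 124785)*(71909 + 64260)) = 3*(128661*136169) = 3*17519639709 = 52558919127)
(K + p(381)) + v = (44944 + 192) + 52558919127 = 45136 + 52558919127 = 52558964263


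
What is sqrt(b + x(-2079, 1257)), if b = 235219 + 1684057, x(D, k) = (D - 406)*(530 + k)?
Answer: I*sqrt(2521419) ≈ 1587.9*I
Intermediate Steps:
x(D, k) = (-406 + D)*(530 + k)
b = 1919276
sqrt(b + x(-2079, 1257)) = sqrt(1919276 + (-215180 - 406*1257 + 530*(-2079) - 2079*1257)) = sqrt(1919276 + (-215180 - 510342 - 1101870 - 2613303)) = sqrt(1919276 - 4440695) = sqrt(-2521419) = I*sqrt(2521419)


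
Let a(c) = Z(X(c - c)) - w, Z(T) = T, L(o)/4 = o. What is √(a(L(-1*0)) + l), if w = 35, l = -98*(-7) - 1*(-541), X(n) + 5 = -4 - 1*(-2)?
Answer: √1185 ≈ 34.424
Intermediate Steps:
L(o) = 4*o
X(n) = -7 (X(n) = -5 + (-4 - 1*(-2)) = -5 + (-4 + 2) = -5 - 2 = -7)
l = 1227 (l = 686 + 541 = 1227)
a(c) = -42 (a(c) = -7 - 1*35 = -7 - 35 = -42)
√(a(L(-1*0)) + l) = √(-42 + 1227) = √1185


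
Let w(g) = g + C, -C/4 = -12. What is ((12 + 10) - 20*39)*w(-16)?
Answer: -24256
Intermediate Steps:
C = 48 (C = -4*(-12) = 48)
w(g) = 48 + g (w(g) = g + 48 = 48 + g)
((12 + 10) - 20*39)*w(-16) = ((12 + 10) - 20*39)*(48 - 16) = (22 - 780)*32 = -758*32 = -24256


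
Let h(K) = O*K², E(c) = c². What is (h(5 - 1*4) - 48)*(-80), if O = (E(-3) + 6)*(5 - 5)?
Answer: 3840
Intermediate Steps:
O = 0 (O = ((-3)² + 6)*(5 - 5) = (9 + 6)*0 = 15*0 = 0)
h(K) = 0 (h(K) = 0*K² = 0)
(h(5 - 1*4) - 48)*(-80) = (0 - 48)*(-80) = -48*(-80) = 3840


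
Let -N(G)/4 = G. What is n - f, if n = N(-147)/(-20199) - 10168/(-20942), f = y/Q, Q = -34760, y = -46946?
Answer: -1095617587659/1225311603340 ≈ -0.89415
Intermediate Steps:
N(G) = -4*G
f = 23473/17380 (f = -46946/(-34760) = -46946*(-1/34760) = 23473/17380 ≈ 1.3506)
n = 32178256/70501243 (n = -4*(-147)/(-20199) - 10168/(-20942) = 588*(-1/20199) - 10168*(-1/20942) = -196/6733 + 5084/10471 = 32178256/70501243 ≈ 0.45642)
n - f = 32178256/70501243 - 1*23473/17380 = 32178256/70501243 - 23473/17380 = -1095617587659/1225311603340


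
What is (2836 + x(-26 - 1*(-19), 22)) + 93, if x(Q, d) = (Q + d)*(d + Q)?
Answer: 3154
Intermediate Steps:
x(Q, d) = (Q + d)**2 (x(Q, d) = (Q + d)*(Q + d) = (Q + d)**2)
(2836 + x(-26 - 1*(-19), 22)) + 93 = (2836 + ((-26 - 1*(-19)) + 22)**2) + 93 = (2836 + ((-26 + 19) + 22)**2) + 93 = (2836 + (-7 + 22)**2) + 93 = (2836 + 15**2) + 93 = (2836 + 225) + 93 = 3061 + 93 = 3154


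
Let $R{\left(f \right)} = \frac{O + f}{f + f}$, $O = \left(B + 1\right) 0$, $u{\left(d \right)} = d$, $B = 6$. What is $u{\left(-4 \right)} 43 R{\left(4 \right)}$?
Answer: $-86$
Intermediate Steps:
$O = 0$ ($O = \left(6 + 1\right) 0 = 7 \cdot 0 = 0$)
$R{\left(f \right)} = \frac{1}{2}$ ($R{\left(f \right)} = \frac{0 + f}{f + f} = \frac{f}{2 f} = f \frac{1}{2 f} = \frac{1}{2}$)
$u{\left(-4 \right)} 43 R{\left(4 \right)} = \left(-4\right) 43 \cdot \frac{1}{2} = \left(-172\right) \frac{1}{2} = -86$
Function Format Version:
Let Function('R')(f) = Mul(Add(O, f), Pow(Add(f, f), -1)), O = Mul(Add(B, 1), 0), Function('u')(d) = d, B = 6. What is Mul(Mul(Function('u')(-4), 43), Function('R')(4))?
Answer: -86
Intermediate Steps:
O = 0 (O = Mul(Add(6, 1), 0) = Mul(7, 0) = 0)
Function('R')(f) = Rational(1, 2) (Function('R')(f) = Mul(Add(0, f), Pow(Add(f, f), -1)) = Mul(f, Pow(Mul(2, f), -1)) = Mul(f, Mul(Rational(1, 2), Pow(f, -1))) = Rational(1, 2))
Mul(Mul(Function('u')(-4), 43), Function('R')(4)) = Mul(Mul(-4, 43), Rational(1, 2)) = Mul(-172, Rational(1, 2)) = -86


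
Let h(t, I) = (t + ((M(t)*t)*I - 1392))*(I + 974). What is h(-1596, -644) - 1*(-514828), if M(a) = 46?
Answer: 15601897108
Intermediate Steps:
h(t, I) = (974 + I)*(-1392 + t + 46*I*t) (h(t, I) = (t + ((46*t)*I - 1392))*(I + 974) = (t + (46*I*t - 1392))*(974 + I) = (t + (-1392 + 46*I*t))*(974 + I) = (-1392 + t + 46*I*t)*(974 + I) = (974 + I)*(-1392 + t + 46*I*t))
h(-1596, -644) - 1*(-514828) = (-1355808 - 1392*(-644) + 974*(-1596) + 46*(-1596)*(-644)² + 44805*(-644)*(-1596)) - 1*(-514828) = (-1355808 + 896448 - 1554504 + 46*(-1596)*414736 + 46051654320) + 514828 = (-1355808 + 896448 - 1554504 - 30448258176 + 46051654320) + 514828 = 15601382280 + 514828 = 15601897108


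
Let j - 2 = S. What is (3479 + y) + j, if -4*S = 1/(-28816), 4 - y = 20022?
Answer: -1906120767/115264 ≈ -16537.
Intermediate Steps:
y = -20018 (y = 4 - 1*20022 = 4 - 20022 = -20018)
S = 1/115264 (S = -¼/(-28816) = -¼*(-1/28816) = 1/115264 ≈ 8.6757e-6)
j = 230529/115264 (j = 2 + 1/115264 = 230529/115264 ≈ 2.0000)
(3479 + y) + j = (3479 - 20018) + 230529/115264 = -16539 + 230529/115264 = -1906120767/115264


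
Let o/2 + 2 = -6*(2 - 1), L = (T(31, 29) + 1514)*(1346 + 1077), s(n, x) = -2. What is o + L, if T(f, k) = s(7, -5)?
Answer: 3663560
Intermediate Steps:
T(f, k) = -2
L = 3663576 (L = (-2 + 1514)*(1346 + 1077) = 1512*2423 = 3663576)
o = -16 (o = -4 + 2*(-6*(2 - 1)) = -4 + 2*(-6) = -4 - 12 = -16)
o + L = -16 + 3663576 = 3663560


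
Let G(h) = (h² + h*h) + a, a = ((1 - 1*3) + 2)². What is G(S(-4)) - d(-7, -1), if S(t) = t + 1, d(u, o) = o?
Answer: 19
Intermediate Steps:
S(t) = 1 + t
a = 0 (a = ((1 - 3) + 2)² = (-2 + 2)² = 0² = 0)
G(h) = 2*h² (G(h) = (h² + h*h) + 0 = (h² + h²) + 0 = 2*h² + 0 = 2*h²)
G(S(-4)) - d(-7, -1) = 2*(1 - 4)² - 1*(-1) = 2*(-3)² + 1 = 2*9 + 1 = 18 + 1 = 19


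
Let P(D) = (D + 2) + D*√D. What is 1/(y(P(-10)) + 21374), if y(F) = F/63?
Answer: 6059493/129514833994 + 45*I*√10/129514833994 ≈ 4.6786e-5 + 1.0987e-9*I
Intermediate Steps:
P(D) = 2 + D + D^(3/2) (P(D) = (2 + D) + D^(3/2) = 2 + D + D^(3/2))
y(F) = F/63 (y(F) = F*(1/63) = F/63)
1/(y(P(-10)) + 21374) = 1/((2 - 10 + (-10)^(3/2))/63 + 21374) = 1/((2 - 10 - 10*I*√10)/63 + 21374) = 1/((-8 - 10*I*√10)/63 + 21374) = 1/((-8/63 - 10*I*√10/63) + 21374) = 1/(1346554/63 - 10*I*√10/63)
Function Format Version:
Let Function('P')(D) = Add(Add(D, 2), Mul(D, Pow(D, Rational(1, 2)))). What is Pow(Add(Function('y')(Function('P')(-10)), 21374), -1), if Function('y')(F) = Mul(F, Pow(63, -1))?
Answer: Add(Rational(6059493, 129514833994), Mul(Rational(45, 129514833994), I, Pow(10, Rational(1, 2)))) ≈ Add(4.6786e-5, Mul(1.0987e-9, I))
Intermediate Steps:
Function('P')(D) = Add(2, D, Pow(D, Rational(3, 2))) (Function('P')(D) = Add(Add(2, D), Pow(D, Rational(3, 2))) = Add(2, D, Pow(D, Rational(3, 2))))
Function('y')(F) = Mul(Rational(1, 63), F) (Function('y')(F) = Mul(F, Rational(1, 63)) = Mul(Rational(1, 63), F))
Pow(Add(Function('y')(Function('P')(-10)), 21374), -1) = Pow(Add(Mul(Rational(1, 63), Add(2, -10, Pow(-10, Rational(3, 2)))), 21374), -1) = Pow(Add(Mul(Rational(1, 63), Add(2, -10, Mul(-10, I, Pow(10, Rational(1, 2))))), 21374), -1) = Pow(Add(Mul(Rational(1, 63), Add(-8, Mul(-10, I, Pow(10, Rational(1, 2))))), 21374), -1) = Pow(Add(Add(Rational(-8, 63), Mul(Rational(-10, 63), I, Pow(10, Rational(1, 2)))), 21374), -1) = Pow(Add(Rational(1346554, 63), Mul(Rational(-10, 63), I, Pow(10, Rational(1, 2)))), -1)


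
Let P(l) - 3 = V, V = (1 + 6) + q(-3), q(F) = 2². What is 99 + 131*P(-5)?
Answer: 1933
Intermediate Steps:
q(F) = 4
V = 11 (V = (1 + 6) + 4 = 7 + 4 = 11)
P(l) = 14 (P(l) = 3 + 11 = 14)
99 + 131*P(-5) = 99 + 131*14 = 99 + 1834 = 1933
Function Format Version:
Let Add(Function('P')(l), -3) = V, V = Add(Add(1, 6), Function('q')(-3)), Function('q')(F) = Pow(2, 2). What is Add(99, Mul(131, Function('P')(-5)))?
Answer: 1933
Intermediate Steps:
Function('q')(F) = 4
V = 11 (V = Add(Add(1, 6), 4) = Add(7, 4) = 11)
Function('P')(l) = 14 (Function('P')(l) = Add(3, 11) = 14)
Add(99, Mul(131, Function('P')(-5))) = Add(99, Mul(131, 14)) = Add(99, 1834) = 1933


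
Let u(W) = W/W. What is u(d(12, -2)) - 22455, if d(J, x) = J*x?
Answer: -22454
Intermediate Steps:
u(W) = 1
u(d(12, -2)) - 22455 = 1 - 22455 = -22454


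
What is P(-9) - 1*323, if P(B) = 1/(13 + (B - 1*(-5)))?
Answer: -2906/9 ≈ -322.89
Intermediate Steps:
P(B) = 1/(18 + B) (P(B) = 1/(13 + (B + 5)) = 1/(13 + (5 + B)) = 1/(18 + B))
P(-9) - 1*323 = 1/(18 - 9) - 1*323 = 1/9 - 323 = ⅑ - 323 = -2906/9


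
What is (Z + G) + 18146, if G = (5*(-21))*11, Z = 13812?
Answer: 30803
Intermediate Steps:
G = -1155 (G = -105*11 = -1155)
(Z + G) + 18146 = (13812 - 1155) + 18146 = 12657 + 18146 = 30803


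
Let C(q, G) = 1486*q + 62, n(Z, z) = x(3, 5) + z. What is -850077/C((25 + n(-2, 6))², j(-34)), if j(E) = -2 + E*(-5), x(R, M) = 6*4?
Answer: -94453/499468 ≈ -0.18911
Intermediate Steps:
x(R, M) = 24
n(Z, z) = 24 + z
j(E) = -2 - 5*E
C(q, G) = 62 + 1486*q
-850077/C((25 + n(-2, 6))², j(-34)) = -850077/(62 + 1486*(25 + (24 + 6))²) = -850077/(62 + 1486*(25 + 30)²) = -850077/(62 + 1486*55²) = -850077/(62 + 1486*3025) = -850077/(62 + 4495150) = -850077/4495212 = -850077*1/4495212 = -94453/499468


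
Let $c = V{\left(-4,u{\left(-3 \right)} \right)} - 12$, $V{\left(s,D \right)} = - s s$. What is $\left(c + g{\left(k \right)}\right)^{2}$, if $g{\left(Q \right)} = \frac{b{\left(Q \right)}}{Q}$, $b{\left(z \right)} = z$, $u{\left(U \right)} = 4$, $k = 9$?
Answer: $729$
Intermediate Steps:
$V{\left(s,D \right)} = - s^{2}$
$g{\left(Q \right)} = 1$ ($g{\left(Q \right)} = \frac{Q}{Q} = 1$)
$c = -28$ ($c = - \left(-4\right)^{2} - 12 = \left(-1\right) 16 - 12 = -16 - 12 = -28$)
$\left(c + g{\left(k \right)}\right)^{2} = \left(-28 + 1\right)^{2} = \left(-27\right)^{2} = 729$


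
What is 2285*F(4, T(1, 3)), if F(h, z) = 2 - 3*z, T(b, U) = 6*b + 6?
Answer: -77690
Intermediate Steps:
T(b, U) = 6 + 6*b
2285*F(4, T(1, 3)) = 2285*(2 - 3*(6 + 6*1)) = 2285*(2 - 3*(6 + 6)) = 2285*(2 - 3*12) = 2285*(2 - 36) = 2285*(-34) = -77690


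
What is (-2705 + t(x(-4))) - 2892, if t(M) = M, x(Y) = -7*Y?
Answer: -5569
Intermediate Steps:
(-2705 + t(x(-4))) - 2892 = (-2705 - 7*(-4)) - 2892 = (-2705 + 28) - 2892 = -2677 - 2892 = -5569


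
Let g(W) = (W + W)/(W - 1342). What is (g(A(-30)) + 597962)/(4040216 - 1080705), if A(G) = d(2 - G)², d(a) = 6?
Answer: 390469150/1932560683 ≈ 0.20205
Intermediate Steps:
A(G) = 36 (A(G) = 6² = 36)
g(W) = 2*W/(-1342 + W) (g(W) = (2*W)/(-1342 + W) = 2*W/(-1342 + W))
(g(A(-30)) + 597962)/(4040216 - 1080705) = (2*36/(-1342 + 36) + 597962)/(4040216 - 1080705) = (2*36/(-1306) + 597962)/2959511 = (2*36*(-1/1306) + 597962)*(1/2959511) = (-36/653 + 597962)*(1/2959511) = (390469150/653)*(1/2959511) = 390469150/1932560683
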